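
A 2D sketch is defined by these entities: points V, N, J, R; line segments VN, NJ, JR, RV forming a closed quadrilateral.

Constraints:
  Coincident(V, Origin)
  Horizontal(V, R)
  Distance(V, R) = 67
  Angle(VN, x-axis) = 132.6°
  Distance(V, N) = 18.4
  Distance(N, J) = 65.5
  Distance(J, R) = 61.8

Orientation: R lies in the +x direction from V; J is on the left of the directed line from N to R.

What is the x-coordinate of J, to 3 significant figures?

38.4

V is at the origin; V and R share the same y with |VR| = 67.0 and R in +x, so R = (67.0, 0). VN runs at 132.6° with |VN| = 18.4, so N = (-12.5, 13.5). J is determined by |NJ| = 65.5 and |JR| = 61.8 together: it lies at the intersection of circle(N, 65.5) and circle(R, 61.8). With |NR| = 80.6, the foot of the radical line on NR is 43.2 from N and the perpendicular offset is √(65.5² − 43.2²) = 49.2. Taking the left-of-NR solution: J = (38.4, 54.8).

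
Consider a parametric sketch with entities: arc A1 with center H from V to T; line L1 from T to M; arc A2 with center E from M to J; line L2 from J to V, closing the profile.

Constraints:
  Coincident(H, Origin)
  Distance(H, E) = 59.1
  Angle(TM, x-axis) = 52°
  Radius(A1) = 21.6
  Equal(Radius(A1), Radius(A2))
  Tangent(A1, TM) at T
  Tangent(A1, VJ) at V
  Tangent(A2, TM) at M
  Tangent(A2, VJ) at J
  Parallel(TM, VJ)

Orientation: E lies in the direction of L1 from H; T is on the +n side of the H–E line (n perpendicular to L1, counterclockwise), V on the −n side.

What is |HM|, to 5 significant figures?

62.924

The slot axis is L1's direction at 52.0°, so u = (cos 52.0°, sin 52.0°) = (0.61566, 0.78801) and n = (−sin 52.0°, cos 52.0°) = (-0.78801, 0.61566). H is at the origin and E lies 59.1 along u from H, so E = 59.1·u = (36.386, 46.571). Tangency of A1 to both parallel lines with radius 21.6 puts T and V at H ± 21.6·n: T = (-17.021, 13.298), V = (17.021, -13.298). Equal radii place M and J the same way about E: M = E + 21.6·n = (19.365, 59.870), J = E − 21.6·n = (53.407, 33.273). Then |HM| = |M − H| = 62.924.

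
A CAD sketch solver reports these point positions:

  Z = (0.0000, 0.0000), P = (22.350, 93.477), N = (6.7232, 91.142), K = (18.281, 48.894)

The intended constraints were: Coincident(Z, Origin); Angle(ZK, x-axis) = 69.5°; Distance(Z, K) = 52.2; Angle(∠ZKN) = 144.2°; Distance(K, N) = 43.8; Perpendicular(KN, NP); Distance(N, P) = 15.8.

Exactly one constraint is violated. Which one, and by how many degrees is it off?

Perpendicular(KN, NP) — off by 6.80°.

Z = (0.00, 0.00) ✓; ZK at 69.50° ✓; |ZK| = 52.20 ✓; ∠ZKN = 144.2° ✓; |KN| = 43.80 ✓; ∠(KN, NP) = 96.80° ✗; |NP| = 15.80 ✓.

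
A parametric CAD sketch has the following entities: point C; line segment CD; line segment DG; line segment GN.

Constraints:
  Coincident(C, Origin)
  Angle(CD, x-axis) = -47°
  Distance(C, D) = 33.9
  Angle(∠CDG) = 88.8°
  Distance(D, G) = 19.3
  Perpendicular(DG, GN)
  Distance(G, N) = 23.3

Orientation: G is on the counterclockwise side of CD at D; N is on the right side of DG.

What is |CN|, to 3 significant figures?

60.1

C is at the origin; CD runs at -47.0° with length 33.9, so D = 33.9·(cos -47.0°, sin -47.0°) = (23.1, -24.8). ∠CDG = 88.8°, so DG runs at -47.0° + (180° − 88.8°) = 44.2° from the x-axis; with |DG| = 19.3, G = D + 19.3·(cos 44.2°, sin 44.2°) = (37.0, -11.3). DG is perpendicular to GN; with |GN| = 23.3 on the right of DG, N = G + 23.3·(0.697, -0.717) = (53.2, -28.0). Then |CN| = |N − C| = 60.1.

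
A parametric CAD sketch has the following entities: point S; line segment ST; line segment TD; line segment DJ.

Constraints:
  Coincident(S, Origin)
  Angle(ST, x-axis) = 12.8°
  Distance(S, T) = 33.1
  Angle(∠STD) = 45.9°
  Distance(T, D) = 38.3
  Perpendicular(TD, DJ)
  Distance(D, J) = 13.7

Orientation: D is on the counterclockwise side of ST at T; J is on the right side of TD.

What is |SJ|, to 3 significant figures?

40.5

S is at the origin; ST runs at 12.8° with length 33.1, so T = 33.1·(cos 12.8°, sin 12.8°) = (32.3, 7.33). ∠STD = 45.9°, so TD runs at 12.8° + (180° − 45.9°) = 147° from the x-axis; with |TD| = 38.3, D = T + 38.3·(cos 147°, sin 147°) = (0.193, 28.2). The perpendicularity gives DJ at right angles to TD; with |DJ| = 13.7 on the right of TD, J = D + 13.7·(0.546, 0.838) = (7.67, 39.7). Then |SJ| = |J − S| = 40.5.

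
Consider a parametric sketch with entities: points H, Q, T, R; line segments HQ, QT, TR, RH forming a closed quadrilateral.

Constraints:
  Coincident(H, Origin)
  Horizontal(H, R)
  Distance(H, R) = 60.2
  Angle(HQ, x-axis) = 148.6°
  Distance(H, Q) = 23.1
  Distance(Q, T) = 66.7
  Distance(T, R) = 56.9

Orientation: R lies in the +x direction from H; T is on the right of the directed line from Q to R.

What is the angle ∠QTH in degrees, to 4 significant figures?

10.50°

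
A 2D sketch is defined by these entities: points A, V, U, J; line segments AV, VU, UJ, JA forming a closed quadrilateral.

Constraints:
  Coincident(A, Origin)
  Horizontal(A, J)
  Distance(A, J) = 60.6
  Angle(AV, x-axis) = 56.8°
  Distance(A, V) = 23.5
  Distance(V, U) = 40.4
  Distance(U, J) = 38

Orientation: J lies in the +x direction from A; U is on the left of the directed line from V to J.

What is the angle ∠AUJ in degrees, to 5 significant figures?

70.517°

A is at the origin; AJ is horizontal with |AJ| = 60.6 and J in +x, so J = (60.6, 0). AV runs at 56.8° with |AV| = 23.5, so V = (12.868, 19.664). U is determined by |VU| = 40.4 and |UJ| = 38.0 together: it lies at the intersection of circle(V, 40.4) and circle(J, 38.0). With |VJ| = 51.624, the foot of the radical line on VJ is 27.634 from V and the perpendicular offset is √(40.4² − 27.634²) = 29.470. Taking the left-of-VJ solution: U = (49.644, 36.386).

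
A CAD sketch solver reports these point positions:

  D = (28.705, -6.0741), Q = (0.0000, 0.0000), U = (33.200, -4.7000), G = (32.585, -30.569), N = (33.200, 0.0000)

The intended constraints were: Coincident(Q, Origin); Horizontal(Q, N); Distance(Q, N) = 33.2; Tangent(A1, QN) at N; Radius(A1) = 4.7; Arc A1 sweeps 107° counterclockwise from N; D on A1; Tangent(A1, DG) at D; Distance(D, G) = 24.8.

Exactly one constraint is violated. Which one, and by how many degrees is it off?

Tangent(A1, DG) at D — off by 8.00°.

Q = (0.00, 0.00) ✓; Q.y = 0.00, N.y = 0.00 ✓; |QN| = 33.20 ✓; ∠(UN, NQ) = 90.00° ✓; |UN| = 4.700 ✓; bearing(U→D) − bearing(U→N) = 107.0° ✓; |UD| = 4.700 ✓; ∠(UD, DG) = 98.00° ✗; |DG| = 24.80 ✓.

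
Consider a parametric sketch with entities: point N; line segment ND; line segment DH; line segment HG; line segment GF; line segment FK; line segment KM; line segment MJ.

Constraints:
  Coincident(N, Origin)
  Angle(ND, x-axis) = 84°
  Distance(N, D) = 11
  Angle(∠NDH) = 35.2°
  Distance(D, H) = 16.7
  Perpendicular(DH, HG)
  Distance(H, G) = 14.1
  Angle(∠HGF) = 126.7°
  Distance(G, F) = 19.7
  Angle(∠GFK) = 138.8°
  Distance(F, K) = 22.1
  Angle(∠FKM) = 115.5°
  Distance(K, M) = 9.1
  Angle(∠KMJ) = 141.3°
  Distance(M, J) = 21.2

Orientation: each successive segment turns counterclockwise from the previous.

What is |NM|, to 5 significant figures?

34.649

∠GFK = 138.8° gives FK at 53.300° from the x-axis; with |FK| = 22.1, K = (33.229, 10.936). ∠FKM = 115.5° gives KM at 117.80° from the x-axis; with |KM| = 9.1, M = (28.984, 18.985). Then |NM| = |M − N| = 34.649.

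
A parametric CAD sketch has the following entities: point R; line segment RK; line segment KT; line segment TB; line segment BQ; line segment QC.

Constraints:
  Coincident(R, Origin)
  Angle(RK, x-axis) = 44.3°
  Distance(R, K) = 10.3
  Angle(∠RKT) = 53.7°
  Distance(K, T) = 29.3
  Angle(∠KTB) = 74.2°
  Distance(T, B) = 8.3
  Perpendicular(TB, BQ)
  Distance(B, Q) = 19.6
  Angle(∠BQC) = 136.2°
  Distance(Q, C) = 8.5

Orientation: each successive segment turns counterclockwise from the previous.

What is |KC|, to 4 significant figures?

6.080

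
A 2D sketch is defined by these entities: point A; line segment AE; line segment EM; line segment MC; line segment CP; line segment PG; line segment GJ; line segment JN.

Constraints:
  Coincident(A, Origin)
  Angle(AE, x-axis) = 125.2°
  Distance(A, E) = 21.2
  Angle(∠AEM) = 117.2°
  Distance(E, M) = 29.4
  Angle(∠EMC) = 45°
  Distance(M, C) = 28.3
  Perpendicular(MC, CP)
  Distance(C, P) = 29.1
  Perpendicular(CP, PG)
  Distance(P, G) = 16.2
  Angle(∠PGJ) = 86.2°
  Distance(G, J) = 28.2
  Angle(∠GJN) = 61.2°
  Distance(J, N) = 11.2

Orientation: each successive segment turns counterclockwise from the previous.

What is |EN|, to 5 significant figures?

14.038

A is at the origin; AE runs at 125.2° with length 21.2, so E = (-12.220, 17.323). ∠AEM = 117.2° gives EM at -172.00° from the x-axis; with |EM| = 29.4, M = (-41.334, 13.232). ∠EMC = 45.0° gives MC at -37.000° from the x-axis; with |MC| = 28.3, C = (-18.733, -3.7996). MC ⟂ CP, so CP runs at 53.000°; with |CP| = 29.1, P = (-1.2200, 19.441). CP is perpendicular to PG, so PG runs at 143.00°; with |PG| = 16.2, G = (-14.158, 29.190). ∠PGJ = 86.2° gives GJ at -123.20° from the x-axis; with |GJ| = 28.2, J = (-29.599, 5.5934). ∠GJN = 61.2° gives JN at -4.4000° from the x-axis; with |JN| = 11.2, N = (-18.432, 4.7341). Then |EN| = |N − E| = 14.038.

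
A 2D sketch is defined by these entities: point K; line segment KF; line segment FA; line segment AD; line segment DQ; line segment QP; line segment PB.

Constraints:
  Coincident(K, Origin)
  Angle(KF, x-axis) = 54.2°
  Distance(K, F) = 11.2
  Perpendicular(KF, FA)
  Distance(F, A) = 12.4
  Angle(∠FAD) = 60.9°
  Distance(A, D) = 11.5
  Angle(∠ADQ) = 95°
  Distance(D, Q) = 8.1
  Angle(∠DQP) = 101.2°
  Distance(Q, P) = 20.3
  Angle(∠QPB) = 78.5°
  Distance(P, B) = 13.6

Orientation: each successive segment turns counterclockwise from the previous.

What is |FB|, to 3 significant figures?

17.9

K is at the origin; KF runs at 54.2° with length 11.2, so F = (6.55, 9.08). KF ⟂ FA, so FA runs at 144°; with |FA| = 12.4, A = (-3.51, 16.3). ∠FAD = 60.9° gives AD at -96.7° from the x-axis; with |AD| = 11.5, D = (-4.85, 4.92). ∠ADQ = 95.0° gives DQ at -11.7° from the x-axis; with |DQ| = 8.1, Q = (3.08, 3.27). ∠DQP = 101.2° gives QP at 67.1° from the x-axis; with |QP| = 20.3, P = (11.0, 22.0). ∠QPB = 78.5° gives PB at 169° from the x-axis; with |PB| = 13.6, B = (-2.35, 24.7). Then |FB| = |B − F| = 17.9.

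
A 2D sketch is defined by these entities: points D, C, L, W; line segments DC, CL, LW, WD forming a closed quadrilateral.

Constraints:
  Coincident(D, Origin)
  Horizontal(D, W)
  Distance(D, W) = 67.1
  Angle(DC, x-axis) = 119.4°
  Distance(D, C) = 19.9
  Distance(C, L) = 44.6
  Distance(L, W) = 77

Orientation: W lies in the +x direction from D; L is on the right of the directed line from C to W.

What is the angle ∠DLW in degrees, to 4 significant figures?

58.96°

Checks: |CL| = 44.60 ✓; |LW| = 77.00 ✓.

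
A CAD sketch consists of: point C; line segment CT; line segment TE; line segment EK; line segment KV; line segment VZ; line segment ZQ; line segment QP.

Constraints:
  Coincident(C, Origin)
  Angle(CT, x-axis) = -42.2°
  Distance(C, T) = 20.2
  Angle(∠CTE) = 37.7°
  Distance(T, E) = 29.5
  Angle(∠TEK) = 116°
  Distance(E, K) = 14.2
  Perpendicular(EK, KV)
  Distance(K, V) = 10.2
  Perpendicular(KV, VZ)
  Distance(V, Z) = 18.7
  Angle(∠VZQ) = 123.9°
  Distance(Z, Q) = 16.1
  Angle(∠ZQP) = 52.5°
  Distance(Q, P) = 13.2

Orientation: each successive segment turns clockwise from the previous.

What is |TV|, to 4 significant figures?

31.66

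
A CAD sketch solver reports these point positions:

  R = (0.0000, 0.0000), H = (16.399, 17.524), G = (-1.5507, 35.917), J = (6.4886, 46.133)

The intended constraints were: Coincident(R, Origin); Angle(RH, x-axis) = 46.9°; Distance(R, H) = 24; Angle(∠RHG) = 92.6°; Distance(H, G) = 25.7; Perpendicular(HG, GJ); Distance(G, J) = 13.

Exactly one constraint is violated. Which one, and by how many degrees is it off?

Perpendicular(HG, GJ) — off by 7.50°.

R = (0.00, 0.00) ✓; RH at 46.90° ✓; |RH| = 24.00 ✓; ∠RHG = 92.60° ✓; |HG| = 25.70 ✓; ∠(HG, GJ) = 82.50° ✗; |GJ| = 13.00 ✓.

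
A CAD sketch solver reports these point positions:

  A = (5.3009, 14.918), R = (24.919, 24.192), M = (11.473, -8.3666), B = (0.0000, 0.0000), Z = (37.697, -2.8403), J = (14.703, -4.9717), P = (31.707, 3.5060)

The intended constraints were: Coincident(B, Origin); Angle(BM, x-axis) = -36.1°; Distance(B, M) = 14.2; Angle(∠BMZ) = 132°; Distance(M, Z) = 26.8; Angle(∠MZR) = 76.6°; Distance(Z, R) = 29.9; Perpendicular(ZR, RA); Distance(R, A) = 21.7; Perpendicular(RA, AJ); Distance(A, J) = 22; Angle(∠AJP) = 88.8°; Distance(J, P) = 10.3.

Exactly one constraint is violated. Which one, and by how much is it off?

Distance(J, P) = 10.3 — off by 8.70.

B = (0.00, 0.00) ✓; BM at -36.10° ✓; |BM| = 14.20 ✓; ∠BMZ = 132.0° ✓; |MZ| = 26.80 ✓; ∠MZR = 76.60° ✓; |ZR| = 29.90 ✓; ∠(ZR, RA) = 90.00° ✓; |RA| = 21.70 ✓; ∠(RA, AJ) = 90.00° ✓; |AJ| = 22.00 ✓; ∠AJP = 88.80° ✓; |JP| = 19.00 ✗.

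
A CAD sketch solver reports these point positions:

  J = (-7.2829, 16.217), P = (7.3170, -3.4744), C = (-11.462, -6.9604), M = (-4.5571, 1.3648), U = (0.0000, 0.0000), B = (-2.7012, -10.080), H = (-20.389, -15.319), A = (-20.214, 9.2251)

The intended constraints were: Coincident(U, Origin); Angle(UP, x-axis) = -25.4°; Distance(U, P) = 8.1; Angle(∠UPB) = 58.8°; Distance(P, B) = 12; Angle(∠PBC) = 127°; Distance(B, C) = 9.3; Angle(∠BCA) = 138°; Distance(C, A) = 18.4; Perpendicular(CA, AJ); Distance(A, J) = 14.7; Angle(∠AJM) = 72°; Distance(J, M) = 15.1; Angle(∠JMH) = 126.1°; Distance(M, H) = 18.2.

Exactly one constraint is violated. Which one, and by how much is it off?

Distance(M, H) = 18.2 — off by 4.80.

U = (0.00, 0.00) ✓; UP at -25.40° ✓; |UP| = 8.100 ✓; ∠UPB = 58.80° ✓; |PB| = 12.00 ✓; ∠PBC = 127.0° ✓; |BC| = 9.300 ✓; ∠BCA = 138.0° ✓; |CA| = 18.40 ✓; ∠(CA, AJ) = 90.00° ✓; |AJ| = 14.70 ✓; ∠AJM = 72.00° ✓; |JM| = 15.10 ✓; ∠JMH = 126.1° ✓; |MH| = 23.00 ✗.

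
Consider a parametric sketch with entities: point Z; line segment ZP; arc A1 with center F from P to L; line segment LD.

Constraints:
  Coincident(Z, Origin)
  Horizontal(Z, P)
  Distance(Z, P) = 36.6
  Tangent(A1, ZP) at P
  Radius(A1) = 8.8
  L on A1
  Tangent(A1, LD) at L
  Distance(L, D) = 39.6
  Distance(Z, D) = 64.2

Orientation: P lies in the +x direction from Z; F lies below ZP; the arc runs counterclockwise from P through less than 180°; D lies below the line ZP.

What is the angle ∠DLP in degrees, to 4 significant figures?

125.4°

Checks: |ZP| = 36.60 ✓; |FL| = 8.800 ✓; ∠(FL, LD) = 90.00° ✓; |LD| = 39.60 ✓; |ZD| = 64.20 ✓.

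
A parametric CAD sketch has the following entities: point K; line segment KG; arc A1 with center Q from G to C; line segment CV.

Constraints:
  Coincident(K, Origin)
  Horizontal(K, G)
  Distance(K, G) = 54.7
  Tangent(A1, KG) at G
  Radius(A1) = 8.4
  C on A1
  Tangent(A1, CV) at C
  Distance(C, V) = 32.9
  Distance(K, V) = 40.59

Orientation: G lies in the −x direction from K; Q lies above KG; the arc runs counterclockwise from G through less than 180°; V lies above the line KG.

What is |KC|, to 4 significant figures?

48.15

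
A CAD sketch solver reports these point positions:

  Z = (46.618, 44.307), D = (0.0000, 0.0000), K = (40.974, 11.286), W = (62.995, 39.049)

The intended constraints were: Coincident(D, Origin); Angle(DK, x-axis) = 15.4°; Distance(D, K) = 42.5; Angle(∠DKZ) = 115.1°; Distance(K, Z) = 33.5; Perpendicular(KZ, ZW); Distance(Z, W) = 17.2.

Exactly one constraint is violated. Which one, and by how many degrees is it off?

Perpendicular(KZ, ZW) — off by 8.10°.

D = (0.00, 0.00) ✓; DK at 15.40° ✓; |DK| = 42.50 ✓; ∠DKZ = 115.1° ✓; |KZ| = 33.50 ✓; ∠(KZ, ZW) = 98.10° ✗; |ZW| = 17.20 ✓.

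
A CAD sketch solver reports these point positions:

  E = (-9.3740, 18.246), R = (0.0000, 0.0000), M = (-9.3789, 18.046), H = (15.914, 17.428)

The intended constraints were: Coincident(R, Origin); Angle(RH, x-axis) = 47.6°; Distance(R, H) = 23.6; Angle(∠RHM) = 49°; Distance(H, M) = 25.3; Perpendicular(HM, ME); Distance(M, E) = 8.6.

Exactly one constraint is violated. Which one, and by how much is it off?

Distance(M, E) = 8.6 — off by 8.40.

R = (0.00, 0.00) ✓; RH at 47.60° ✓; |RH| = 23.60 ✓; ∠RHM = 49.00° ✓; |HM| = 25.30 ✓; ∠(HM, ME) = 90.00° ✓; |ME| = 0.2001 ✗.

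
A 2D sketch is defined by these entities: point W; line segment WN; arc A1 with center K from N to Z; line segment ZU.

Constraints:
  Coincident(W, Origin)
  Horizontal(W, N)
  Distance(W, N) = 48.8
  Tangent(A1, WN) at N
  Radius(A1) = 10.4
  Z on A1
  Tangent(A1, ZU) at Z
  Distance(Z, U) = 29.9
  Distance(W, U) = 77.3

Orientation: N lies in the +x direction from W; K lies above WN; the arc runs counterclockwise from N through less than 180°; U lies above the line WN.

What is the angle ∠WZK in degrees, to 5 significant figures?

27.184°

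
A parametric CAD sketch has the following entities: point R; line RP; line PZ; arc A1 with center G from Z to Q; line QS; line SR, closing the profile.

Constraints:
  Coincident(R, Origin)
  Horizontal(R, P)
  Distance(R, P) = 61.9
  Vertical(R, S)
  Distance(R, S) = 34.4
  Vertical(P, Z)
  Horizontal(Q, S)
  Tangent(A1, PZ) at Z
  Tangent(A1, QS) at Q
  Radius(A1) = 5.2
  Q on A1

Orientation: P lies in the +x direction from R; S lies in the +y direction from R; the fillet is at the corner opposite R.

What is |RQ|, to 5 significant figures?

66.319

The virtual corner opposite R is at (61.900, 34.400). A1 meets PZ tangentially, so GZ is at right angles to PZ and A1 meets QS tangentially, so GQ is at right angles to QS, with radius 5.2, so the center G sits 5.2 in from both sides at G = (56.700, 29.200). That places the tangent points at Z = (61.900, 29.200) on PZ and Q = (56.700, 34.400) on QS. Then |RQ| = |Q − R| = 66.319.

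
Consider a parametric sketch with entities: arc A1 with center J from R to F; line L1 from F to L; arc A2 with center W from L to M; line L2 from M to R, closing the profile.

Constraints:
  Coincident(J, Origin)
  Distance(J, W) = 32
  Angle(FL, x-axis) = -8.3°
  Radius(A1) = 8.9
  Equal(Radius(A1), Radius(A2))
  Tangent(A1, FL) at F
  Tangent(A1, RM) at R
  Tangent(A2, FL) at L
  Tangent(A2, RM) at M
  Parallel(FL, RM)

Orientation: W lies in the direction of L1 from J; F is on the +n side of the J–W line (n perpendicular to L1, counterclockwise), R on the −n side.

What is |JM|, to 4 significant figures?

33.21

The slot axis is L1's direction at -8.3°, so u = (cos -8.3°, sin -8.3°) = (0.9895, -0.1444) and n = (−sin -8.3°, cos -8.3°) = (0.1444, 0.9895). J is at the origin and W lies 32.0 along u from J, so W = 32.0·u = (31.66, -4.619). Tangency of A1 to both parallel lines with radius 8.9 puts F and R at J ± 8.9·n: F = (1.285, 8.807), R = (-1.285, -8.807). Equal radii place L and M the same way about W: L = W + 8.9·n = (32.95, 4.187), M = W − 8.9·n = (30.38, -13.43). Then |JM| = |M − J| = 33.21.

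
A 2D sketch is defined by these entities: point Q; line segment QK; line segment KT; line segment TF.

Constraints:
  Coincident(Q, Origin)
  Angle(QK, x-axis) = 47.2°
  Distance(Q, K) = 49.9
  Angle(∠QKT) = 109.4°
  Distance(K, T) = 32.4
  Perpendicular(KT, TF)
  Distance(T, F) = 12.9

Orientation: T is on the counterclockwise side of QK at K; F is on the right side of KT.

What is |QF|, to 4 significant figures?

77.42

Q is at the origin; QK runs at 47.2° with length 49.9, so K = 49.9·(cos 47.2°, sin 47.2°) = (33.90, 36.61). ∠QKT = 109.4°, so KT runs at 47.2° + (180° − 109.4°) = 117.8° from the x-axis; with |KT| = 32.4, T = K + 32.4·(cos 117.8°, sin 117.8°) = (18.79, 65.27). The perpendicularity gives TF at right angles to KT; with |TF| = 12.9 on the right of KT, F = T + 12.9·(0.8846, 0.4664) = (30.20, 71.29). Then |QF| = |F − Q| = 77.42.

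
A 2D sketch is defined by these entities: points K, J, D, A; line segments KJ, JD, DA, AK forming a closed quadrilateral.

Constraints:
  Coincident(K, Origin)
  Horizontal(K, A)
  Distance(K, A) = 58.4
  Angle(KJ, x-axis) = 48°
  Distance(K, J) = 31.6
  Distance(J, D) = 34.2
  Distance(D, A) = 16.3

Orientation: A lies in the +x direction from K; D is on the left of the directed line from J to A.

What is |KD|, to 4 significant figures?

56.73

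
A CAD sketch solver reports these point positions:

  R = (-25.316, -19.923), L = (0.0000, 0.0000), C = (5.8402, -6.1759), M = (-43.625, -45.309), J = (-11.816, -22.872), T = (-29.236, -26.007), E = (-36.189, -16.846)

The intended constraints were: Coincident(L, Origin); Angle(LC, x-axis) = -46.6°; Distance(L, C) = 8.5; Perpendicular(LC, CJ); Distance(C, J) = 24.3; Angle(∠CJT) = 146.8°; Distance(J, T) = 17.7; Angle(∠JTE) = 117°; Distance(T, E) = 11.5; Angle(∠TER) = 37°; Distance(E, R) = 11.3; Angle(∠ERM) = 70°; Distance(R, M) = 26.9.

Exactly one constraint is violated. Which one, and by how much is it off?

Distance(R, M) = 26.9 — off by 4.40.

L = (0.00, 0.00) ✓; LC at -46.60° ✓; |LC| = 8.500 ✓; ∠(LC, CJ) = 90.00° ✓; |CJ| = 24.30 ✓; ∠CJT = 146.8° ✓; |JT| = 17.70 ✓; ∠JTE = 117.0° ✓; |TE| = 11.50 ✓; ∠TER = 37.00° ✓; |ER| = 11.30 ✓; ∠ERM = 70.00° ✓; |RM| = 31.30 ✗.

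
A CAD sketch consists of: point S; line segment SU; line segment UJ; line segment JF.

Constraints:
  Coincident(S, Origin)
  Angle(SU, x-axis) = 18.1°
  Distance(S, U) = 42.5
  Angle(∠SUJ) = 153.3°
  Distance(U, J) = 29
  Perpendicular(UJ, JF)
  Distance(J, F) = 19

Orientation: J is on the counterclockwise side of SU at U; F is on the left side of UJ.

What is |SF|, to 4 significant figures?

66.97

∠SUJ = 153.3°, so UJ runs at 18.1° + (180° − 153.3°) = 44.80° from the x-axis; with |UJ| = 29.0, J = U + 29.0·(cos 44.80°, sin 44.80°) = (60.97, 33.64). The perpendicularity gives JF at right angles to UJ; with |JF| = 19.0 on the left of UJ, F = J + 19.0·(-0.7046, 0.7096) = (47.59, 47.12). Then |SF| = |F − S| = 66.97.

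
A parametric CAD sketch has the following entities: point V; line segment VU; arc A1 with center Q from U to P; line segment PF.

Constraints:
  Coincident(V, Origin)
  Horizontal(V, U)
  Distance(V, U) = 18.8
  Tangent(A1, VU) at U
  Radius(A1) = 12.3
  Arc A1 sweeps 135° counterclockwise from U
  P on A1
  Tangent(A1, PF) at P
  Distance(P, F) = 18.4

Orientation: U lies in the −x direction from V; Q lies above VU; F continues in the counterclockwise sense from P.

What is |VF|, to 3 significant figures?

41.1

V is at the origin; V and U share the same y with |VU| = 18.8 and U on the −x side, so U = (-18.8, 0.00). A1 meets VU tangentially, so QU is at right angles to VU, so Q = U + (0, 12.3) = (-18.8, 12.3). On A1, U sits at bearing -90° from Q; a 135° counterclockwise sweep puts P at bearing 45°, so P = Q + 12.3·(cos 45°, sin 45°) = (-10.1, 21.0). The tangent condition forces QP to be normal to PF, so PF runs along (−sin 45°, cos 45°); with |PF| = 18.4, F = (-23.1, 34.0). Then |VF| = |F − V| = 41.1.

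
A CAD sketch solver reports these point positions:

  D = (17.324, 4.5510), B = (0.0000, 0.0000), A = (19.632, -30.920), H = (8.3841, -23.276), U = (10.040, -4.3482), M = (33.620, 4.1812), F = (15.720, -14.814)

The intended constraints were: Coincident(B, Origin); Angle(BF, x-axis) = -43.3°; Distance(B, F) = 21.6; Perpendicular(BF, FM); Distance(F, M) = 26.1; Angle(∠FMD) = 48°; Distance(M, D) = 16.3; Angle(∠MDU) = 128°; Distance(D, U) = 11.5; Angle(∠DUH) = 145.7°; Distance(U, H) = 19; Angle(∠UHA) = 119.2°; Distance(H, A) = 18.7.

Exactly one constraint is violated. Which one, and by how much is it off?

Distance(H, A) = 18.7 — off by 5.10.

B = (0.00, 0.00) ✓; BF at -43.30° ✓; |BF| = 21.60 ✓; ∠(BF, FM) = 90.00° ✓; |FM| = 26.10 ✓; ∠FMD = 48.00° ✓; |MD| = 16.30 ✓; ∠MDU = 128.0° ✓; |DU| = 11.50 ✓; ∠DUH = 145.7° ✓; |UH| = 19.00 ✓; ∠UHA = 119.2° ✓; |HA| = 13.60 ✗.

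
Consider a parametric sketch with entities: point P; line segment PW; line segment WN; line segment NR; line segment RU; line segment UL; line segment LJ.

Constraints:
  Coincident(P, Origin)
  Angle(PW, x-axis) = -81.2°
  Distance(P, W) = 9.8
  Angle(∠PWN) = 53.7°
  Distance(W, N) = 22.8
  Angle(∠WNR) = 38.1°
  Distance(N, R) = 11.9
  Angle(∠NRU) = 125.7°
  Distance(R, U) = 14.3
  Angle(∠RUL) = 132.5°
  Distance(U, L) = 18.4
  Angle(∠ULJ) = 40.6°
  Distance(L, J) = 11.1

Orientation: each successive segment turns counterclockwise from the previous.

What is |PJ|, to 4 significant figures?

17.17

∠RUL = 132.5° gives UL at -71.20° from the x-axis; with |UL| = 18.4, L = (4.844, -24.95). ∠ULJ = 40.6° gives LJ at 68.20° from the x-axis; with |LJ| = 11.1, J = (8.967, -14.64). Then |PJ| = |J − P| = 17.17.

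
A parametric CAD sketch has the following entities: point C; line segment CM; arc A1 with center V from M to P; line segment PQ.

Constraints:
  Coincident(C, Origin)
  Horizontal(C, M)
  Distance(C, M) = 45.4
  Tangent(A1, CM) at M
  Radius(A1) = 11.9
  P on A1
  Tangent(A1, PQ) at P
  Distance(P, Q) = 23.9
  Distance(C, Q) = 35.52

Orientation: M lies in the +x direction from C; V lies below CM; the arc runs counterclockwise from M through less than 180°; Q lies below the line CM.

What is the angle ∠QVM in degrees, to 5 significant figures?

124.02°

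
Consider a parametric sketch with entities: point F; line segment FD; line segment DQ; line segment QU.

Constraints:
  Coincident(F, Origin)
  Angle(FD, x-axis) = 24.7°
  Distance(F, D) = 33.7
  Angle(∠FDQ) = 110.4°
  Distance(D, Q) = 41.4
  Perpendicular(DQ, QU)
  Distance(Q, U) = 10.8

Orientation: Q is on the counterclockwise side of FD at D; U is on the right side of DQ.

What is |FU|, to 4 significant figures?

67.98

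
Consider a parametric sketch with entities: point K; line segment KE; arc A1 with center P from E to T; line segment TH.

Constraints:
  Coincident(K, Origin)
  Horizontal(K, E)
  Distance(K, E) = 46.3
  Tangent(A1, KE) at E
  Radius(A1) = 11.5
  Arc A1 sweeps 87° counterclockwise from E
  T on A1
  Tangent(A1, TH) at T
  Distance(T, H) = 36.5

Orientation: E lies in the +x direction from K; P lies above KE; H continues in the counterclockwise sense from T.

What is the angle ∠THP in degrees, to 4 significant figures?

17.49°

On A1, E sits at bearing -90° from P; an 87° counterclockwise sweep puts T at bearing -3°, so T = P + 11.5·(cos -3°, sin -3°) = (57.78, 10.90). Since A1 is tangent to TH there, PT ⟂ TH, so TH runs along (−sin -3°, cos -3°); with |TH| = 36.5, H = (59.69, 47.35). Then cos ∠THP = HT·HP / (|HT||HP|), giving 17.49°.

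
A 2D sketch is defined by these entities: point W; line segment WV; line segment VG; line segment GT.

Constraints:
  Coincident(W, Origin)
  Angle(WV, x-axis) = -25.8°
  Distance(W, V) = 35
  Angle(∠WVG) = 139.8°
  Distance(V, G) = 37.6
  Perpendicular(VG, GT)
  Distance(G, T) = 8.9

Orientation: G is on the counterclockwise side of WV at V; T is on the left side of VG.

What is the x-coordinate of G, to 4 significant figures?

67.93

W is at the origin; WV runs at -25.8° with length 35.0, so V = 35.0·(cos -25.8°, sin -25.8°) = (31.51, -15.23). ∠WVG = 139.8°, so VG runs at -25.8° + (180° − 139.8°) = 14.40° from the x-axis; with |VG| = 37.6, G = V + 37.6·(cos 14.40°, sin 14.40°) = (67.93, -5.882). So G.x = 67.93.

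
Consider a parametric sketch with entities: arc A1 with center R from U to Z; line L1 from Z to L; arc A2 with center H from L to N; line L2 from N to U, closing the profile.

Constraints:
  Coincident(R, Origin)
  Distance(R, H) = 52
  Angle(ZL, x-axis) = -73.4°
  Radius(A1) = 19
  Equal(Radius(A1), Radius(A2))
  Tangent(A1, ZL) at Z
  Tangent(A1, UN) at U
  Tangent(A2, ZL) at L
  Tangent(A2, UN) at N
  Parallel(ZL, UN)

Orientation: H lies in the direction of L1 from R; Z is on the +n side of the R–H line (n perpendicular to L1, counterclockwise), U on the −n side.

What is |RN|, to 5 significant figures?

55.362

Tangency of A1 to both parallel lines with radius 19.0 puts Z and U at R ± 19.0·n: Z = (18.208, 5.4281), U = (-18.208, -5.4281). Equal radii place L and N the same way about H: L = H + 19.0·n = (33.064, -44.405), N = H − 19.0·n = (-3.3523, -55.261). Then |RN| = |N − R| = 55.362.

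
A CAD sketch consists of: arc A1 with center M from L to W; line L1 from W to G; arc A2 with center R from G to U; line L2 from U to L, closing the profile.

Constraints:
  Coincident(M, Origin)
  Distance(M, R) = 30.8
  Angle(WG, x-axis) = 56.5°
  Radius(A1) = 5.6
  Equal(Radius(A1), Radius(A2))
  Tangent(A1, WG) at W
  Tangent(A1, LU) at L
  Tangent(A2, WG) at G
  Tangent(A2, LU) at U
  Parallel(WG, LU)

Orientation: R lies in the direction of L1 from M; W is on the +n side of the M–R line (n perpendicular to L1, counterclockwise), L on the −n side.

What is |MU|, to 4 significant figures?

31.30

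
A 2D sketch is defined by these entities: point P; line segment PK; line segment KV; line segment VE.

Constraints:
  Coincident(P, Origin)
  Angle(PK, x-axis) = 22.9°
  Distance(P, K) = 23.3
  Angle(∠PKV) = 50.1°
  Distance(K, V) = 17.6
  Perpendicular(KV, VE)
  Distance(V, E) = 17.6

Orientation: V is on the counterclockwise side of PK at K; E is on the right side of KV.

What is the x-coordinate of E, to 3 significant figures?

13.9

P is at the origin; PK runs at 22.9° with length 23.3, so K = 23.3·(cos 22.9°, sin 22.9°) = (21.5, 9.07). ∠PKV = 50.1°, so KV runs at 22.9° + (180° − 50.1°) = 153° from the x-axis; with |KV| = 17.6, V = K + 17.6·(cos 153°, sin 153°) = (5.81, 17.1). KV ⟂ VE; with |VE| = 17.6 on the right of KV, E = V + 17.6·(0.457, 0.889) = (13.9, 32.8). So E.x = 13.9.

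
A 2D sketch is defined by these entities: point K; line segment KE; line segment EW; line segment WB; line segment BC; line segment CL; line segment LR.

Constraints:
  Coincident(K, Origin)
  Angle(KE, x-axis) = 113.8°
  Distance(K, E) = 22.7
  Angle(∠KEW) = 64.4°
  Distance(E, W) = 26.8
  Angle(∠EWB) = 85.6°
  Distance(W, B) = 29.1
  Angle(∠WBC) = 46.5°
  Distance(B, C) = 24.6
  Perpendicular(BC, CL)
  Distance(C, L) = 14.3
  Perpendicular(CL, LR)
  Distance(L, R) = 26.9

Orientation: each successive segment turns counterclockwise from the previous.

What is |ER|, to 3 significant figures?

42.4

K is at the origin; KE runs at 113.8° with length 22.7, so E = (-9.16, 20.8). ∠KEW = 64.4° gives EW at -131° from the x-axis; with |EW| = 26.8, W = (-26.6, 0.421). ∠EWB = 85.6° gives WB at -36.2° from the x-axis; with |WB| = 29.1, B = (-3.12, -16.8). ∠WBC = 46.5° gives BC at 97.3° from the x-axis; with |BC| = 24.6, C = (-6.24, 7.64). BC is perpendicular to CL, so CL runs at -173°; with |CL| = 14.3, L = (-20.4, 5.82). CL is perpendicular to LR, so LR runs at -82.7°; with |LR| = 26.9, R = (-17.0, -20.9). Then |ER| = |R − E| = 42.4.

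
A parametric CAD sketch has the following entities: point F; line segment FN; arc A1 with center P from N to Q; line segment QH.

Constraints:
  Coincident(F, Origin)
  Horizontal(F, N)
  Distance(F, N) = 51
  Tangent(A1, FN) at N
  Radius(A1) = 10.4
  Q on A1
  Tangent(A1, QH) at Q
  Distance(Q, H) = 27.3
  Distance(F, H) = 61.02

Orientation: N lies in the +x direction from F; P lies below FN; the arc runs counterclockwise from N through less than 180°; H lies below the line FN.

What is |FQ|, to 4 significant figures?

42.75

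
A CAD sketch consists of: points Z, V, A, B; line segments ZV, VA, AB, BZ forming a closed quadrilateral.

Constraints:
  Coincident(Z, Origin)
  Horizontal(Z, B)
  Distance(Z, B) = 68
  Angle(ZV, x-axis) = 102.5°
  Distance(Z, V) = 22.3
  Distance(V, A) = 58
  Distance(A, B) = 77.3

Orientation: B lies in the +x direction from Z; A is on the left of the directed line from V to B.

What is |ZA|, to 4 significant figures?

74.28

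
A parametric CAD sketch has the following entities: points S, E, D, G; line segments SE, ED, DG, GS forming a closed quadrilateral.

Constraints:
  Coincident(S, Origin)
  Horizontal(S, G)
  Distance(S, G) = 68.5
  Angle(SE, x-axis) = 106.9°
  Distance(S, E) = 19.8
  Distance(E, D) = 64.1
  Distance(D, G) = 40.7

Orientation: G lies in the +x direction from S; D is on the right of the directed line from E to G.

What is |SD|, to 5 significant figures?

47.260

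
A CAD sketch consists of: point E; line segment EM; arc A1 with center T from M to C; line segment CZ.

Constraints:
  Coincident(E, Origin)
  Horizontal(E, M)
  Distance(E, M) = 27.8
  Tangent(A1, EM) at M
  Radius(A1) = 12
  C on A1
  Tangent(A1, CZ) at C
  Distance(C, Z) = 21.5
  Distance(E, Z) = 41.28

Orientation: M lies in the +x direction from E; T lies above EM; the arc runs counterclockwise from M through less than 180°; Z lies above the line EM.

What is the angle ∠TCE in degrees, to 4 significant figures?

15.95°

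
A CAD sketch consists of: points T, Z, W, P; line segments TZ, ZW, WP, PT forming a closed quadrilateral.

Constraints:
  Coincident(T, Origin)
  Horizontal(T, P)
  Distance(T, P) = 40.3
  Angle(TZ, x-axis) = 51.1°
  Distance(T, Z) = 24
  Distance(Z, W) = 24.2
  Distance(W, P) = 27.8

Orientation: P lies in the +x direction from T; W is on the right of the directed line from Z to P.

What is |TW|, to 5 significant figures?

14.125

T is at the origin; T and P share the same y with |TP| = 40.3 and P in +x, so P = (40.3, 0). TZ runs at 51.1° with |TZ| = 24.0, so Z = (15.071, 18.678). W is determined by |ZW| = 24.2 and |WP| = 27.8 together: it lies at the intersection of circle(Z, 24.2) and circle(P, 27.8). With |ZP| = 31.390, the foot of the radical line on ZP is 12.713 from Z and the perpendicular offset is √(24.2² − 12.713²) = 20.591. Taking the right-of-ZP solution: W = (13.037, -5.4365).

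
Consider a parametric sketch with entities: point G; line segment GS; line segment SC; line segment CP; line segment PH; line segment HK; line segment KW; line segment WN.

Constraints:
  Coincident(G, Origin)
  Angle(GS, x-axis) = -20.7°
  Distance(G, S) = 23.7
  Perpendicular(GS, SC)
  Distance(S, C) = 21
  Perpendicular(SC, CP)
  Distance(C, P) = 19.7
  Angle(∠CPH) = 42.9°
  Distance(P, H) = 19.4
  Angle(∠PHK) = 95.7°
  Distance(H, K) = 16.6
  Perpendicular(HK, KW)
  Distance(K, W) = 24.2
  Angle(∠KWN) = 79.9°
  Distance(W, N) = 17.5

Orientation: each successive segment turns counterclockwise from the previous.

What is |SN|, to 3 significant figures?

30.6

G is at the origin; GS runs at -20.7° with length 23.7, so S = (22.2, -8.38). GS is perpendicular to SC, so SC runs at 69.3°; with |SC| = 21.0, C = (29.6, 11.3). SC ⟂ CP, so CP runs at 159°; with |CP| = 19.7, P = (11.2, 18.2). ∠CPH = 42.9° gives PH at -63.6° from the x-axis; with |PH| = 19.4, H = (19.8, 0.854). ∠PHK = 95.7° gives HK at 20.7° from the x-axis; with |HK| = 16.6, K = (35.3, 6.72). The perpendicularity gives KW at right angles to HK, so KW runs at 111°; with |KW| = 24.2, W = (26.8, 29.4). ∠KWN = 79.9° gives WN at -149° from the x-axis; with |WN| = 17.5, N = (11.7, 20.4). Then |SN| = |N − S| = 30.6.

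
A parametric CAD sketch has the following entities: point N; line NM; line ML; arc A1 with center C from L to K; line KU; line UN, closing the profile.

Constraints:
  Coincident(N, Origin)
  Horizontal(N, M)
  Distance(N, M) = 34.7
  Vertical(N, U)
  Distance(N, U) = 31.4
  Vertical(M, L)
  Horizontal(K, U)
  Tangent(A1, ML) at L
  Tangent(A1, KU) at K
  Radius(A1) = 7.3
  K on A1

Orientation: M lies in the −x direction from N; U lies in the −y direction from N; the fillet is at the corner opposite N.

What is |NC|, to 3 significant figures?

36.5

N is at the origin; NM is horizontal with |NM| = 34.7 and M on the −x side, so M = (-34.7, 0.00). NU is vertical with |NU| = 31.4 and U on the −y side, so U = (0.00, -31.4). The virtual corner opposite N is at (-34.7, -31.4). The tangent condition forces CL to be normal to ML and tangency of A1 to KU means the radius CK is perpendicular to KU, with radius 7.3, so the center C sits 7.3 in from both sides at C = (-27.4, -24.1). Then |NC| = |C − N| = 36.5.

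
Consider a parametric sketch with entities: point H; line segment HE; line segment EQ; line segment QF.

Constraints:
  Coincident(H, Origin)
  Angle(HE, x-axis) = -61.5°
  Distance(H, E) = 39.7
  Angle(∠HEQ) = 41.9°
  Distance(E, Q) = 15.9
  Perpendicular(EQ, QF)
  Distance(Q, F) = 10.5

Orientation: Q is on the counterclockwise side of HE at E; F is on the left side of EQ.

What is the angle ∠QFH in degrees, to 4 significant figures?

139.6°

H is at the origin; HE runs at -61.5° with length 39.7, so E = 39.7·(cos -61.5°, sin -61.5°) = (18.94, -34.89). ∠HEQ = 41.9°, so EQ runs at -61.5° + (180° − 41.9°) = 76.60° from the x-axis; with |EQ| = 15.9, Q = E + 15.9·(cos 76.60°, sin 76.60°) = (22.63, -19.42). EQ is perpendicular to QF; with |QF| = 10.5 on the left of EQ, F = Q + 10.5·(-0.9728, 0.2317) = (12.41, -16.99). Then cos ∠QFH = FQ·FH / (|FQ||FH|), giving 139.6°.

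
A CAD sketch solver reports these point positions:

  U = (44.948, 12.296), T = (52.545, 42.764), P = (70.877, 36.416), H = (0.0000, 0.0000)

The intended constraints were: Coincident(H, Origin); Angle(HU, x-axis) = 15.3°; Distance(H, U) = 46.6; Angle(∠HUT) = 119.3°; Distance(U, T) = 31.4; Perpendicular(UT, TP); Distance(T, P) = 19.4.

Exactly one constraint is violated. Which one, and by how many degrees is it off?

Perpendicular(UT, TP) — off by 5.10°.

H = (0.00, 0.00) ✓; HU at 15.30° ✓; |HU| = 46.60 ✓; ∠HUT = 119.3° ✓; |UT| = 31.40 ✓; ∠(UT, TP) = 95.10° ✗; |TP| = 19.40 ✓.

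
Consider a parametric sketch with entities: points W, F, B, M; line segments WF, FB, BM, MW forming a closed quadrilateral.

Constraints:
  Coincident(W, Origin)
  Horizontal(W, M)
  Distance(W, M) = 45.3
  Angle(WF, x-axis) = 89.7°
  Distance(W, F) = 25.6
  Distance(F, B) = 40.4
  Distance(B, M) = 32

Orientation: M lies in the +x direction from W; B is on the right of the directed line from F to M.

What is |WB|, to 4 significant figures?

19.48

Checks: |FB| = 40.40 ✓; |BM| = 32.00 ✓.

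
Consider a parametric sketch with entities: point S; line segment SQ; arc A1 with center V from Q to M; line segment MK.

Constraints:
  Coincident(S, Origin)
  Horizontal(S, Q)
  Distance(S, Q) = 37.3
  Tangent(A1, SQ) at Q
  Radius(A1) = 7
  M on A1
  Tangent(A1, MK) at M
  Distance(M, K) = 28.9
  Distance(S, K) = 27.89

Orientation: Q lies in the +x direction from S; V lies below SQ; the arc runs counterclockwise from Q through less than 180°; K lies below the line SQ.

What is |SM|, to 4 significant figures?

32.05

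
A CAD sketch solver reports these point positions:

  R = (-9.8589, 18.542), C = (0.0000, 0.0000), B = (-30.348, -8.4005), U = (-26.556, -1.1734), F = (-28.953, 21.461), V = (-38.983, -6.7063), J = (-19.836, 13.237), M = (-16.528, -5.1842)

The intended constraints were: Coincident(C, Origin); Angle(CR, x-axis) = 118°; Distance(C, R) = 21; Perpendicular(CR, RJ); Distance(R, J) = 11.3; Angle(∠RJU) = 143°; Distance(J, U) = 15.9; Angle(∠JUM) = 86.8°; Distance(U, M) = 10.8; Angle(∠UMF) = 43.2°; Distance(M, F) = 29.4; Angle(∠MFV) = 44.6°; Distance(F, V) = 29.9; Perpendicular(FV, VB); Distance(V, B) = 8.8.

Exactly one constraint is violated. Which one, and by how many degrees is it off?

Perpendicular(FV, VB) — off by 8.50°.

C = (0.00, 0.00) ✓; CR at 118.0° ✓; |CR| = 21.00 ✓; ∠(CR, RJ) = 90.00° ✓; |RJ| = 11.30 ✓; ∠RJU = 143.0° ✓; |JU| = 15.90 ✓; ∠JUM = 86.80° ✓; |UM| = 10.80 ✓; ∠UMF = 43.20° ✓; |MF| = 29.40 ✓; ∠MFV = 44.60° ✓; |FV| = 29.90 ✓; ∠(FV, VB) = 98.50° ✗; |VB| = 8.800 ✓.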